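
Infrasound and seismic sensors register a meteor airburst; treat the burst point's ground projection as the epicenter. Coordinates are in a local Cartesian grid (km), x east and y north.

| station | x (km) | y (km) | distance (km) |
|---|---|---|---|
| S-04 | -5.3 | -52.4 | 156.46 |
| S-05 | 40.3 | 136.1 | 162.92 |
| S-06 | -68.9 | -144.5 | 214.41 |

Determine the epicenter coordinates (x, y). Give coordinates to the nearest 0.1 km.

-107.0 km east, 66.5 km north

Circle about each station: (x + 5.3)² + (y + 52.4)² = 156.46²; (x − 40.3)² + (y − 136.1)² = 162.92²; (x + 68.9)² + (y + 144.5)² = 214.41².
Subtracting pairs of circle equations eliminates x²+y² and gives linear equations (the radical axes):
91.2 x + 377.0 y = 15310.26
-127.2 x − 184.2 y = 1361.69
Solving the 2×2 system: x ≈ -107.0, y ≈ 66.5 km.
Check against S-04 (with the unrounded x, y): √((x + 5.3)²+(y + 52.4)²) = 156.45 ≈ 156.46 km. ✓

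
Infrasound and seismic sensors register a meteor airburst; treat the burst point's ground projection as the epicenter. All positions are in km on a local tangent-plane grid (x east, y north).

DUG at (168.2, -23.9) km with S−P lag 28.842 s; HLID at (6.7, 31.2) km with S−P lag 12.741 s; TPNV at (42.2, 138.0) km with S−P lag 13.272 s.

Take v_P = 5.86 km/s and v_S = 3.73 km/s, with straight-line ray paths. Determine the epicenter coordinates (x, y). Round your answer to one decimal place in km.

Distance from S−P lag: d = Δt · v_P v_S / (v_P − v_S) = Δt · (5.86·3.73)/(5.86−3.73) ≈ 10.2619·Δt.
So d_DUG = 295.97, d_HLID = 130.75, d_TPNV = 136.20 km.
Circle about each station: (x − 168.2)² + (y + 23.9)² = 295.97²; (x − 6.7)² + (y − 31.2)² = 130.75²; (x − 42.2)² + (y − 138.0)² = 136.20².
Subtracting the DUG equation from the HLID and TPNV equations removes the quadratic terms:
-323.0 x + 110.2 y = 42658.56
-252.0 x + 323.8 y = 61010.19
Solving the 2×2 system: x ≈ -92.3, y ≈ 116.6 km.

x ≈ -92.3 km, y ≈ 116.6 km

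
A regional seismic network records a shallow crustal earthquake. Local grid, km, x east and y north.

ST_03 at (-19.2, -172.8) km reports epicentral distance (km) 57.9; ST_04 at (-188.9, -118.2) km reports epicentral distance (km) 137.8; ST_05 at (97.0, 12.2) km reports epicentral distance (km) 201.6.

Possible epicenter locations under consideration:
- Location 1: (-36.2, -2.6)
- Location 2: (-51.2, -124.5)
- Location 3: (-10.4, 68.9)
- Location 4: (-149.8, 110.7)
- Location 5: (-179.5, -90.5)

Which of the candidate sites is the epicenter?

Location 2

For each candidate, compare |candidate − station| to the reported distance:
Location 1: residuals ST_03 113.1, ST_04 53.7, ST_05 67.6 → max 113.1 km
Location 2: residuals ST_03 0.0, ST_04 0.0, ST_05 0.0 → max 0.0 km
Location 3: residuals ST_03 184.0, ST_04 120.8, ST_05 80.2 → max 184.0 km
Location 4: residuals ST_03 254.2, ST_04 94.4, ST_05 64.1 → max 254.2 km
Location 5: residuals ST_03 122.3, ST_04 108.5, ST_05 93.4 → max 122.3 km
Only Location 2 has all residuals ≈ 0.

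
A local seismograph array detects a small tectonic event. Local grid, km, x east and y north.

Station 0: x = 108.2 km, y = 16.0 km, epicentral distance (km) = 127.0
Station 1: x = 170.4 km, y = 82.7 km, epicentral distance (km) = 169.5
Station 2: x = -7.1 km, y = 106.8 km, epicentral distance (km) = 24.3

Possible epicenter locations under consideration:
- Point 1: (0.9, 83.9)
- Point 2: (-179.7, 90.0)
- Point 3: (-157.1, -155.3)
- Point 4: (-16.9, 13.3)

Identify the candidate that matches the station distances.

Point 1

For each candidate, compare |candidate − station| to the reported distance:
Point 1: residuals Station 0 0.0, Station 1 0.0, Station 2 0.0 → max 0.0 km
Point 2: residuals Station 0 170.3, Station 1 180.7, Station 2 149.1 → max 180.7 km
Point 3: residuals Station 0 188.8, Station 1 235.3, Station 2 277.7 → max 277.7 km
Point 4: residuals Station 0 1.9, Station 1 30.2, Station 2 69.7 → max 69.7 km
Only Point 1 has all residuals ≈ 0.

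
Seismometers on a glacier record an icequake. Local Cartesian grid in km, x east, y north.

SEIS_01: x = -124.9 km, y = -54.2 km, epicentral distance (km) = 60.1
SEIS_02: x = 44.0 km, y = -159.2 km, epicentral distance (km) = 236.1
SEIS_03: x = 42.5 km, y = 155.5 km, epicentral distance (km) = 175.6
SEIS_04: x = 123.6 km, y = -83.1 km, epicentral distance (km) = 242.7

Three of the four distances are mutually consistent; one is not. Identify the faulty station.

SEIS_01

Solve using three stations at a time. Using SEIS_02, SEIS_03, SEIS_04 (subtract circle equations pairwise → linear system) gives (x, y) ≈ (-87.3, 37.1).
Distances from that point to each station vs reported:
  SEIS_01: calculated 98.7 vs reported 60.1 → residual 38.6 km
  SEIS_02: calculated 236.2 vs reported 236.1 → residual 0.1 km
  SEIS_03: calculated 175.7 vs reported 175.6 → residual 0.1 km
  SEIS_04: calculated 242.8 vs reported 242.7 → residual 0.1 km
SEIS_02, SEIS_03, SEIS_04 are mutually consistent (residuals ≈ 0); SEIS_01 is off by 38.6 km.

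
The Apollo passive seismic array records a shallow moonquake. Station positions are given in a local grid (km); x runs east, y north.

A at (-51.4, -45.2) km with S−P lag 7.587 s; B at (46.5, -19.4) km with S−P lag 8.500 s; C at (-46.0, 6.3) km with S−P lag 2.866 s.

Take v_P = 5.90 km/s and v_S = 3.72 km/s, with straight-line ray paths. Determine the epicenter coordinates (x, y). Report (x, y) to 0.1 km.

Distance from S−P lag: d = Δt · v_P v_S / (v_P − v_S) = Δt · (5.90·3.72)/(5.90−3.72) ≈ 10.0679·Δt.
So d_A = 76.39, d_B = 85.58, d_C = 28.85 km.
Circle about each station: (x + 51.4)² + (y + 45.2)² = 76.39²; (x − 46.5)² + (y + 19.4)² = 85.58²; (x + 46.0)² + (y − 6.3)² = 28.85².
Subtracting pairs of circle equations eliminates x²+y² and gives linear equations (the radical axes):
195.8 x + 51.6 y = -3634.89
10.8 x + 103.0 y = 2473.80
Solving the 2×2 system: x ≈ -25.6, y ≈ 26.7 km.

(-25.6, 26.7)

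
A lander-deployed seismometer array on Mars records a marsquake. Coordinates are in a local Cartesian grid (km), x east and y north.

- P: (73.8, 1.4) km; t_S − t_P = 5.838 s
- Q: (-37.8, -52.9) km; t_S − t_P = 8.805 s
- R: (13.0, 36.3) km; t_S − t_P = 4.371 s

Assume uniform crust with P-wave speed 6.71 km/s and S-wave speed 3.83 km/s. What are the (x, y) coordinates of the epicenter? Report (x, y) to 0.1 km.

Distance from S−P lag: d = Δt · v_P v_S / (v_P − v_S) = Δt · (6.71·3.83)/(6.71−3.83) ≈ 8.9234·Δt.
So d_P = 52.09, d_Q = 78.57, d_R = 39.00 km.
Circle about each station: (x − 73.8)² + (y − 1.4)² = 52.09²; (x + 37.8)² + (y + 52.9)² = 78.57²; (x − 13.0)² + (y − 36.3)² = 39.00².
Subtracting the P equation from the Q and R equations removes the quadratic terms:
-223.2 x − 108.6 y = -4681.03
-121.6 x + 69.8 y = -2769.34
Solving the 2×2 system: x ≈ 21.8, y ≈ -1.7 km.

21.8 km east, -1.7 km north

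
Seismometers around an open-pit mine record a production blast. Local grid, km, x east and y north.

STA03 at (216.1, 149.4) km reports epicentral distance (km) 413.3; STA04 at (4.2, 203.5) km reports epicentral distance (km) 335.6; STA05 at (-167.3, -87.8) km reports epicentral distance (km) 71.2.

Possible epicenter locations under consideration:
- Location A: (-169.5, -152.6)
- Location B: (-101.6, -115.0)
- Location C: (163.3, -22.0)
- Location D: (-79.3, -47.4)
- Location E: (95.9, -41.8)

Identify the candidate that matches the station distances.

For each candidate, compare |candidate − station| to the reported distance:
Location A: residuals STA03 76.5, STA04 60.6, STA05 6.4 → max 76.5 km
Location B: residuals STA03 0.0, STA04 0.0, STA05 0.1 → max 0.1 km
Location C: residuals STA03 234.0, STA04 59.6, STA05 265.9 → max 265.9 km
Location D: residuals STA03 58.3, STA04 71.2, STA05 25.6 → max 71.2 km
Location E: residuals STA03 187.5, STA04 73.7, STA05 196.0 → max 196.0 km
Only Location B has all residuals ≈ 0.

Location B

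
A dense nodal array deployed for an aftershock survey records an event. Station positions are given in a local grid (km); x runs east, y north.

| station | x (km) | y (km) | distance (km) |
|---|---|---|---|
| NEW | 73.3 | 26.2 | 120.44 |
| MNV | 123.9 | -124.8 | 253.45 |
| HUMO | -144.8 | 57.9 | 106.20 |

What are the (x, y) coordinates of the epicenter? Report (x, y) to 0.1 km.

Circle about each station: (x − 73.3)² + (y − 26.2)² = 120.44²; (x − 123.9)² + (y + 124.8)² = 253.45²; (x + 144.8)² + (y − 57.9)² = 106.20².
Subtracting the NEW equation from the MNV and HUMO equations removes the quadratic terms:
101.2 x − 302.0 y = -24864.19
-436.2 x + 63.4 y = 21487.47
Solving the 2×2 system: x ≈ -39.2, y ≈ 69.2 km.

(-39.2, 69.2)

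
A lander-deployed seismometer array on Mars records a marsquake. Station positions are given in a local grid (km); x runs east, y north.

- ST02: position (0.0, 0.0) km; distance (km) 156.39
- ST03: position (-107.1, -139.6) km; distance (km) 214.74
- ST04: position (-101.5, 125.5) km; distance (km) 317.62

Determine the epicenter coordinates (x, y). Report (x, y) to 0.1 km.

Circle about each station: x² + y² = 156.39²; (x + 107.1)² + (y + 139.6)² = 214.74²; (x + 101.5)² + (y − 125.5)² = 317.62².
Subtracting the ST02 equation from the ST03 and ST04 equations removes the quadratic terms:
-214.2 x − 279.2 y = 9303.13
-203.0 x + 251.0 y = -50372.13
Solving the 2×2 system: x ≈ 106.2, y ≈ -114.8 km.

x ≈ 106.2 km, y ≈ -114.8 km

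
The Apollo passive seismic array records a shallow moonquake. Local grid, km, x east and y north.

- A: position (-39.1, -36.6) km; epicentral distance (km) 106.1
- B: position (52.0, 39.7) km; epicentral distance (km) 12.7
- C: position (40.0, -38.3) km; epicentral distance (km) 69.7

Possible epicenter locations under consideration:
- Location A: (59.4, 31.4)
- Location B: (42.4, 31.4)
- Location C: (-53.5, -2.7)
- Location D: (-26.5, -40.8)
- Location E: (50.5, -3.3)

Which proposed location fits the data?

For each candidate, compare |candidate − station| to the reported distance:
Location A: residuals A 13.6, B 1.6, C 2.6 → max 13.6 km
Location B: residuals A 0.0, B 0.0, C 0.0 → max 0.0 km
Location C: residuals A 69.3, B 101.0, C 30.3 → max 101.0 km
Location D: residuals A 92.8, B 99.7, C 3.2 → max 99.7 km
Location E: residuals A 10.5, B 30.3, C 33.2 → max 33.2 km
Only Location B has all residuals ≈ 0.

Location B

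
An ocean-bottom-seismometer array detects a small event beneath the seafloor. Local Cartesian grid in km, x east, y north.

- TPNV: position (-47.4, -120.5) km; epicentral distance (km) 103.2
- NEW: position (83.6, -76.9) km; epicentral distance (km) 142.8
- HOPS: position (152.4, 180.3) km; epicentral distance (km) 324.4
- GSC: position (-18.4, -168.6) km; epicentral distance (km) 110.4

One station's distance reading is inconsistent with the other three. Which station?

TPNV

Solve using three stations at a time. Using NEW, HOPS, GSC (subtract circle equations pairwise → linear system) gives (x, y) ≈ (-58.6, -66.0).
Distances from that point to each station vs reported:
  TPNV: calculated 55.7 vs reported 103.2 → residual 47.5 km
  NEW: calculated 142.7 vs reported 142.8 → residual 0.1 km
  HOPS: calculated 324.3 vs reported 324.4 → residual 0.1 km
  GSC: calculated 110.2 vs reported 110.4 → residual 0.2 km
NEW, HOPS, GSC are mutually consistent (residuals ≈ 0); TPNV is off by 47.5 km.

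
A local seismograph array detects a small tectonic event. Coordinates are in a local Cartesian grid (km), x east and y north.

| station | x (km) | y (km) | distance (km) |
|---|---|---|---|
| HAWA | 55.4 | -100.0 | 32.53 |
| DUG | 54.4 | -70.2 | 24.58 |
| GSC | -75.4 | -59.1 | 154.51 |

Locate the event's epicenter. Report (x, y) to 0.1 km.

Circle about each station: (x − 55.4)² + (y + 100.0)² = 32.53²; (x − 54.4)² + (y + 70.2)² = 24.58²; (x + 75.4)² + (y + 59.1)² = 154.51².
Subtracting pairs of circle equations eliminates x²+y² and gives linear equations (the radical axes):
-2.0 x + 59.6 y = -4727.74
-261.6 x + 81.8 y = -26706.33
Solving the 2×2 system: x ≈ 78.1, y ≈ -76.7 km.

x ≈ 78.1 km, y ≈ -76.7 km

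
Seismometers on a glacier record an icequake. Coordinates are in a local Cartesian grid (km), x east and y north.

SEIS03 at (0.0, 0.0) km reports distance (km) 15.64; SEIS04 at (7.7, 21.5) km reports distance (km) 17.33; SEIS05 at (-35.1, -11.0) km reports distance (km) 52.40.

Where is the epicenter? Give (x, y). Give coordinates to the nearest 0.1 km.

Circle about each station: x² + y² = 15.64²; (x − 7.7)² + (y − 21.5)² = 17.33²; (x + 35.1)² + (y + 11.0)² = 52.40².
Subtracting the SEIS03 equation from the SEIS04 and SEIS05 equations removes the quadratic terms:
15.4 x + 43.0 y = 465.82
-70.2 x − 22.0 y = -1148.14
Solving the 2×2 system: x ≈ 14.6, y ≈ 5.6 km.
Check against SEIS03 (with the unrounded x, y): √(x²+y²) = 15.64 ≈ 15.64 km. ✓

x ≈ 14.6 km, y ≈ 5.6 km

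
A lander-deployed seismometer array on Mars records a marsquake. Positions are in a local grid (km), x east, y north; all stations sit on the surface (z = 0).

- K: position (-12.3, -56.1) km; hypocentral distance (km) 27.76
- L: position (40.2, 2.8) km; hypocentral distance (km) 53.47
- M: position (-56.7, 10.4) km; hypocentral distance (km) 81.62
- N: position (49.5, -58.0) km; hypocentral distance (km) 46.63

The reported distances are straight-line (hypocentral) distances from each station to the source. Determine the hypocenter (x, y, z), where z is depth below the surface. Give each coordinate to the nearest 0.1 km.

x ≈ 7.8 km, y ≈ -38.9 km, depth ≈ 8.4 km

Each station gives a sphere (x−x_i)² + (y−y_i)² + z² = d_i² (stations at z=0).
Subtracting the K sphere from L and M: z² cancels, leaving linear equations in x and y:
105.0 x + 117.8 y = -3763.04
-88.8 x + 133.0 y = -5866.66
Solving: x ≈ 7.804, y ≈ -38.900 km (keep extra digits for the depth step; rounded: 7.8, -38.9).
Then from the K sphere: z² = 27.76² − (x + 12.3)² − (y + 56.1)² with x = 7.804, y = -38.900, so z ≈ 8.403 ≈ 8.4 km.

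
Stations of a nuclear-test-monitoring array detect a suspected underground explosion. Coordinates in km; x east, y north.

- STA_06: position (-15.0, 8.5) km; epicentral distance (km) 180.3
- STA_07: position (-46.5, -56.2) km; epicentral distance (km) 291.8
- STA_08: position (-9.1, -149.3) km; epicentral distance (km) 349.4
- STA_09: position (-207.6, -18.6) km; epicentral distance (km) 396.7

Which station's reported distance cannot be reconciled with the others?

STA_06

Solve using three stations at a time. Using STA_07, STA_08, STA_09 (subtract circle equations pairwise → linear system) gives (x, y) ≈ (144.3, 164.7).
Distances from that point to each station vs reported:
  STA_06: calculated 223.1 vs reported 180.3 → residual 42.8 km
  STA_07: calculated 291.9 vs reported 291.8 → residual 0.1 km
  STA_08: calculated 349.5 vs reported 349.4 → residual 0.1 km
  STA_09: calculated 396.8 vs reported 396.7 → residual 0.1 km
STA_07, STA_08, STA_09 are mutually consistent (residuals ≈ 0); STA_06 is off by 42.8 km.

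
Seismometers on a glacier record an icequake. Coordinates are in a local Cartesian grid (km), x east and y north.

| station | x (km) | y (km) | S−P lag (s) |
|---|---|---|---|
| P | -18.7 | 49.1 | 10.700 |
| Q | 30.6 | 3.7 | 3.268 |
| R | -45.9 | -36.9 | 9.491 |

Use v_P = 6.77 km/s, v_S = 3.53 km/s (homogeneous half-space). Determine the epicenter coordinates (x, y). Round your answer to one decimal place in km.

x ≈ 21.7 km, y ≈ -18.7 km

Distance from S−P lag: d = Δt · v_P v_S / (v_P − v_S) = Δt · (6.77·3.53)/(6.77−3.53) ≈ 7.3760·Δt.
So d_P = 78.92, d_Q = 24.10, d_R = 70.01 km.
Circle about each station: (x + 18.7)² + (y − 49.1)² = 78.92²; (x − 30.6)² + (y − 3.7)² = 24.10²; (x + 45.9)² + (y + 36.9)² = 70.01².
Subtracting the P equation from the Q and R equations removes the quadratic terms:
98.6 x − 90.8 y = 3837.11
-54.4 x − 172.0 y = 2034.89
Solving the 2×2 system: x ≈ 21.7, y ≈ -18.7 km.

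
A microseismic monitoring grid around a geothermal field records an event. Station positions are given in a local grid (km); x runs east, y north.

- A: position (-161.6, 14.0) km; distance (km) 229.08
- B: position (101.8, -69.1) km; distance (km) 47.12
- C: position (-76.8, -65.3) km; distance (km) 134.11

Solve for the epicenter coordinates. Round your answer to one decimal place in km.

Circle about each station: (x + 161.6)² + (y − 14.0)² = 229.08²; (x − 101.8)² + (y + 69.1)² = 47.12²; (x + 76.8)² + (y + 65.3)² = 134.11².
Subtracting the A equation from the B and C equations removes the quadratic terms:
526.8 x − 166.2 y = 39084.84
169.6 x − 158.6 y = 18343.92
Solving the 2×2 system: x ≈ 56.9, y ≈ -54.8 km.

x ≈ 56.9 km, y ≈ -54.8 km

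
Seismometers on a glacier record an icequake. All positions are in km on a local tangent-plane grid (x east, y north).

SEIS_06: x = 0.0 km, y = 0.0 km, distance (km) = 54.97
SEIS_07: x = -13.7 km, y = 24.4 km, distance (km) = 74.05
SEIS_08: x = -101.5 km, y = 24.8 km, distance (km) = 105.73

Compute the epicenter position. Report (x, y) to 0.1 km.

Circle about each station: x² + y² = 54.97²; (x + 13.7)² + (y − 24.4)² = 74.05²; (x + 101.5)² + (y − 24.8)² = 105.73².
Subtracting pairs of circle equations eliminates x²+y² and gives linear equations (the radical axes):
-27.4 x + 48.8 y = -1678.65
-203.0 x + 49.6 y = 2760.16
Solving the 2×2 system: x ≈ -25.5, y ≈ -48.7 km.
Check against SEIS_06 (with the unrounded x, y): √(x²+y²) = 54.99 ≈ 54.97 km. ✓

-25.5 km east, -48.7 km north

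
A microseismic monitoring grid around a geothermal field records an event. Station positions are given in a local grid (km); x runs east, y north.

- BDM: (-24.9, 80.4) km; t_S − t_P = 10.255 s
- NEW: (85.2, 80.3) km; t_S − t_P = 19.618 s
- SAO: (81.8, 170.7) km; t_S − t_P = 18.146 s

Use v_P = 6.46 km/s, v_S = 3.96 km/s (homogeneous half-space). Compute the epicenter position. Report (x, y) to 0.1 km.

Distance from S−P lag: d = Δt · v_P v_S / (v_P − v_S) = Δt · (6.46·3.96)/(6.46−3.96) ≈ 10.2326·Δt.
So d_BDM = 104.94, d_NEW = 200.74, d_SAO = 185.68 km.
Circle about each station: (x + 24.9)² + (y − 80.4)² = 104.94²; (x − 85.2)² + (y − 80.3)² = 200.74²; (x − 81.8)² + (y − 170.7)² = 185.68².
Subtracting the BDM equation from the NEW and SAO equations removes the quadratic terms:
220.2 x − 0.2 y = -22661.18
213.4 x + 180.6 y = 5280.90
Solving the 2×2 system: x ≈ -102.8, y ≈ 150.7 km.

(-102.8, 150.7)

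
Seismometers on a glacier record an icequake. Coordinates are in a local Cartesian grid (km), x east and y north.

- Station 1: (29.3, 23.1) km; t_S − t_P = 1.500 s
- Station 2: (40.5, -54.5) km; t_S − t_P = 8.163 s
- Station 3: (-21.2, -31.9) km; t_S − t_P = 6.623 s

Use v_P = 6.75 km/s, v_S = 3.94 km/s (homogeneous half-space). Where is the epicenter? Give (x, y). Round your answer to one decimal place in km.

Distance from S−P lag: d = Δt · v_P v_S / (v_P − v_S) = Δt · (6.75·3.94)/(6.75−3.94) ≈ 9.4644·Δt.
So d_Station 1 = 14.20, d_Station 2 = 77.26, d_Station 3 = 62.68 km.
Circle about each station: (x − 29.3)² + (y − 23.1)² = 14.20²; (x − 40.5)² + (y + 54.5)² = 77.26²; (x + 21.2)² + (y + 31.9)² = 62.68².
Subtracting the Station 1 equation from the Station 2 and Station 3 equations removes the quadratic terms:
22.4 x − 155.2 y = -2549.07
-101.0 x − 110.0 y = -3652.19
Solving the 2×2 system: x ≈ 15.8, y ≈ 18.7 km.

(15.8, 18.7)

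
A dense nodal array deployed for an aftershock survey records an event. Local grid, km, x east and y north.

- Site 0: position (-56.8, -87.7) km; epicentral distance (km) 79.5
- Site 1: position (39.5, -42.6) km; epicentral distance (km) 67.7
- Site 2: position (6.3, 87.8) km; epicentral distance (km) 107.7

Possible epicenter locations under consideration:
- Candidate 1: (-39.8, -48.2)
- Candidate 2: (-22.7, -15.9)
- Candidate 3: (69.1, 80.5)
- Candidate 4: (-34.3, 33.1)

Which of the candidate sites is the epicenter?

For each candidate, compare |candidate − station| to the reported distance:
Candidate 1: residuals Site 0 36.5, Site 1 11.8, Site 2 35.9 → max 36.5 km
Candidate 2: residuals Site 0 0.0, Site 1 0.0, Site 2 0.0 → max 0.0 km
Candidate 3: residuals Site 0 130.6, Site 1 58.9, Site 2 44.5 → max 130.6 km
Candidate 4: residuals Site 0 43.4, Site 1 38.0, Site 2 39.6 → max 43.4 km
Only Candidate 2 has all residuals ≈ 0.

Candidate 2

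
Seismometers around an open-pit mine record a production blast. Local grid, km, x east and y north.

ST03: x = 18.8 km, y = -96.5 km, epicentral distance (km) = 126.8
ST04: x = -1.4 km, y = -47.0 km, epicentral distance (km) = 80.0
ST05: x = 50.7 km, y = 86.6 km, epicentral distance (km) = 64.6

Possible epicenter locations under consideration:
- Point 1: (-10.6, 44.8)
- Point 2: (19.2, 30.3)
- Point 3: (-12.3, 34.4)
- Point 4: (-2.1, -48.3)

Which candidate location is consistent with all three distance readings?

Point 2

For each candidate, compare |candidate − station| to the reported distance:
Point 1: residuals ST03 17.5, ST04 12.3, ST05 9.6 → max 17.5 km
Point 2: residuals ST03 0.0, ST04 0.0, ST05 0.1 → max 0.1 km
Point 3: residuals ST03 7.7, ST04 2.1, ST05 17.2 → max 17.2 km
Point 4: residuals ST03 74.3, ST04 78.5, ST05 80.3 → max 80.3 km
Only Point 2 has all residuals ≈ 0.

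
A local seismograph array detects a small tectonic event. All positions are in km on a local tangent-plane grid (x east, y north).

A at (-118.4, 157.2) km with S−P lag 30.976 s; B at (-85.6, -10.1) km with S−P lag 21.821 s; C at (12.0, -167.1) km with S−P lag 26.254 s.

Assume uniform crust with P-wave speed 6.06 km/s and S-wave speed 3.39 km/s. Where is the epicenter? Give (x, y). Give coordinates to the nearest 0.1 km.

(78.9, 23.5)

Distance from S−P lag: d = Δt · v_P v_S / (v_P − v_S) = Δt · (6.06·3.39)/(6.06−3.39) ≈ 7.6942·Δt.
So d_A = 238.33, d_B = 167.89, d_C = 202.00 km.
Circle about each station: (x + 118.4)² + (y − 157.2)² = 238.33²; (x + 85.6)² + (y + 10.1)² = 167.89²; (x − 12.0)² + (y + 167.1)² = 202.00².
Subtracting pairs of circle equations eliminates x²+y² and gives linear equations (the radical axes):
65.6 x − 334.6 y = -2686.89
260.8 x − 648.6 y = 5333.20
Solving the 2×2 system: x ≈ 78.9, y ≈ 23.5 km.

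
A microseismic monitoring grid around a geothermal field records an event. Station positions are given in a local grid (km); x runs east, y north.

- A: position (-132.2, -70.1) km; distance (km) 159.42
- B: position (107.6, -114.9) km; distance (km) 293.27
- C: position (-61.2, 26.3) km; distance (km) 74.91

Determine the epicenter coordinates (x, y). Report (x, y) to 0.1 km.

Circle about each station: (x + 132.2)² + (y + 70.1)² = 159.42²; (x − 107.6)² + (y + 114.9)² = 293.27²; (x + 61.2)² + (y − 26.3)² = 74.91².
Subtracting the A equation from the B and C equations removes the quadratic terms:
479.6 x − 89.6 y = -58203.64
142.0 x + 192.8 y = 1849.51
Solving the 2×2 system: x ≈ -105.1, y ≈ 87.0 km.
Check against A (with the unrounded x, y): √((x + 132.2)²+(y + 70.1)²) = 159.42 ≈ 159.42 km. ✓

(-105.1, 87.0)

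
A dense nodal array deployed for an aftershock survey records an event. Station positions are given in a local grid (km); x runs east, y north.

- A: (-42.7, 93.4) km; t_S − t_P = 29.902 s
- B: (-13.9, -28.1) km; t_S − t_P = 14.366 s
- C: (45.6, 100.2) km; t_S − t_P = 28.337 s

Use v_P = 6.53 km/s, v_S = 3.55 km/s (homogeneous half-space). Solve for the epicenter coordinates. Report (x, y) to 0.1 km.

Distance from S−P lag: d = Δt · v_P v_S / (v_P − v_S) = Δt · (6.53·3.55)/(6.53−3.55) ≈ 7.7790·Δt.
So d_A = 232.61, d_B = 111.75, d_C = 220.43 km.
Circle about each station: (x + 42.7)² + (y − 93.4)² = 232.61²; (x + 13.9)² + (y + 28.1)² = 111.75²; (x − 45.6)² + (y − 100.2)² = 220.43².
Subtracting pairs of circle equations eliminates x²+y² and gives linear equations (the radical axes):
57.6 x − 243.0 y = 32055.32
176.6 x + 13.6 y = 7090.58
Solving the 2×2 system: x ≈ 49.4, y ≈ -120.2 km.

(49.4, -120.2)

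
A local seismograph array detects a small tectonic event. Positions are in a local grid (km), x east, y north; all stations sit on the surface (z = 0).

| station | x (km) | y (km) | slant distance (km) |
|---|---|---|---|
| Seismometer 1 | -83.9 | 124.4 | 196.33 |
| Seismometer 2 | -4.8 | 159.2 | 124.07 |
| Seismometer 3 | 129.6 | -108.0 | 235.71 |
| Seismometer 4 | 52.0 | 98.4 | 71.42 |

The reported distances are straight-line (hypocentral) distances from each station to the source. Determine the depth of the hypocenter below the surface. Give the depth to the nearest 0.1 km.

Each station gives a sphere (x−x_i)² + (y−y_i)² + z² = d_i² (stations at z=0).
Subtracting the Seismometer 1 sphere from Seismometer 2 and Seismometer 3: z² cancels, leaving linear equations in x and y:
158.2 x + 69.6 y = 26005.21
427.0 x − 464.8 y = -11068.15
Solving: x ≈ 109.606, y ≈ 124.505 km (keep extra digits for the depth step; rounded: 109.6, 124.5).
Then from the Seismometer 1 sphere: z² = 196.33² − (x + 83.9)² − (y − 124.4)² with x = 109.606, y = 124.505, so z ≈ 33.180 ≈ 33.2 km.

z ≈ 33.2 km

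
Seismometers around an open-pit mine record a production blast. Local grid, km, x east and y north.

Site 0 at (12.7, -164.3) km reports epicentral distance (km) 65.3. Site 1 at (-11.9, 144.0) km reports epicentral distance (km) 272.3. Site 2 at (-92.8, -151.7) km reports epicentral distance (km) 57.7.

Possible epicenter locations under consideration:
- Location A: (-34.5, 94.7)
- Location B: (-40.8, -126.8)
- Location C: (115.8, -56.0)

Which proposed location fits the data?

Location B

For each candidate, compare |candidate − station| to the reported distance:
Location A: residuals Site 0 198.0, Site 1 218.1, Site 2 195.5 → max 218.1 km
Location B: residuals Site 0 0.0, Site 1 0.0, Site 2 0.0 → max 0.0 km
Location C: residuals Site 0 84.2, Site 1 35.0, Site 2 171.8 → max 171.8 km
Only Location B has all residuals ≈ 0.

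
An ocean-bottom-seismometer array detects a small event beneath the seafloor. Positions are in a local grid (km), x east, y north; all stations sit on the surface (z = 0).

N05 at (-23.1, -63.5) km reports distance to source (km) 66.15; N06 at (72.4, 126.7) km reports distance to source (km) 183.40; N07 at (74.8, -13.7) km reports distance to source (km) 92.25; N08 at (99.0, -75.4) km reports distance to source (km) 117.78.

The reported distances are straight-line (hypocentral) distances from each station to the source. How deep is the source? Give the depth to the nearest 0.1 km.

Each station gives a sphere (x−x_i)² + (y−y_i)² + z² = d_i² (stations at z=0).
Subtracting the N05 sphere from N06 and N07: z² cancels, leaving linear equations in x and y:
191.0 x + 380.4 y = -12530.95
195.8 x + 99.6 y = -2917.37
Solving: x ≈ 2.494, y ≈ -34.194 km (keep extra digits for the depth step; rounded: 2.5, -34.2).
Then from the N05 sphere: z² = 66.15² − (x + 23.1)² − (y + 63.5)² with x = 2.494, y = -34.194, so z ≈ 53.497 ≈ 53.5 km.

53.5 km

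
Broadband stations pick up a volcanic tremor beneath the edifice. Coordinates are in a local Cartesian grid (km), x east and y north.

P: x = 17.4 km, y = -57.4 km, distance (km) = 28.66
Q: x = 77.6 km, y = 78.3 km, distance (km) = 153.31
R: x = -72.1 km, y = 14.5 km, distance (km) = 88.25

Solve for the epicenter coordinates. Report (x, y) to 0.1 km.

(-9.6, -47.8)

Circle about each station: (x − 17.4)² + (y + 57.4)² = 28.66²; (x − 77.6)² + (y − 78.3)² = 153.31²; (x + 72.1)² + (y − 14.5)² = 88.25².
Subtracting pairs of circle equations eliminates x²+y² and gives linear equations (the radical axes):
120.4 x + 271.4 y = -14127.43
-179.0 x + 143.8 y = -5155.53
Solving the 2×2 system: x ≈ -9.6, y ≈ -47.8 km.
Check against P (with the unrounded x, y): √((x − 17.4)²+(y + 57.4)²) = 28.65 ≈ 28.66 km. ✓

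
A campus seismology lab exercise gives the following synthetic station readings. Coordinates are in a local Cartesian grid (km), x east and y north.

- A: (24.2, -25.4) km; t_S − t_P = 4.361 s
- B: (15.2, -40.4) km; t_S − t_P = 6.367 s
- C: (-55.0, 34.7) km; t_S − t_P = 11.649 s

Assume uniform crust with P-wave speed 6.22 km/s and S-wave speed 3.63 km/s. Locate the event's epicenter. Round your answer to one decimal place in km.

x ≈ 42.9 km, y ≈ 7.7 km

Distance from S−P lag: d = Δt · v_P v_S / (v_P − v_S) = Δt · (6.22·3.63)/(6.22−3.63) ≈ 8.7176·Δt.
So d_A = 38.02, d_B = 55.50, d_C = 101.55 km.
Circle about each station: (x − 24.2)² + (y + 25.4)² = 38.02²; (x − 15.2)² + (y + 40.4)² = 55.50²; (x + 55.0)² + (y − 34.7)² = 101.55².
Subtracting the A equation from the B and C equations removes the quadratic terms:
-18.0 x − 30.0 y = -1002.33
-158.4 x + 120.2 y = -5868.59
Solving the 2×2 system: x ≈ 42.9, y ≈ 7.7 km.
Check against A (with the unrounded x, y): √((x − 24.2)²+(y + 25.4)²) = 37.99 ≈ 38.02 km. ✓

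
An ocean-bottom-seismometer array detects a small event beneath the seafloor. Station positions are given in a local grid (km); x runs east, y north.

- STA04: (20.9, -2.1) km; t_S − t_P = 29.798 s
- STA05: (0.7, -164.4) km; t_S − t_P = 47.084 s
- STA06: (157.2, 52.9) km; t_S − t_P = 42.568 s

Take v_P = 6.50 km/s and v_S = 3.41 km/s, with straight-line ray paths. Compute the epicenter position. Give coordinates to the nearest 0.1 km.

Distance from S−P lag: d = Δt · v_P v_S / (v_P − v_S) = Δt · (6.50·3.41)/(6.50−3.41) ≈ 7.1731·Δt.
So d_STA04 = 213.75, d_STA05 = 337.74, d_STA06 = 305.35 km.
Circle about each station: (x − 20.9)² + (y + 2.1)² = 213.75²; (x − 0.7)² + (y + 164.4)² = 337.74²; (x − 157.2)² + (y − 52.9)² = 305.35².
Subtracting pairs of circle equations eliminates x²+y² and gives linear equations (the radical axes):
-40.4 x − 324.6 y = -41792.62
272.6 x + 110.0 y = -20480.53
Solving the 2×2 system: x ≈ -133.8, y ≈ 145.4 km.
Check against STA04 (with the unrounded x, y): √((x − 20.9)²+(y + 2.1)²) = 213.75 ≈ 213.75 km. ✓

x ≈ -133.8 km, y ≈ 145.4 km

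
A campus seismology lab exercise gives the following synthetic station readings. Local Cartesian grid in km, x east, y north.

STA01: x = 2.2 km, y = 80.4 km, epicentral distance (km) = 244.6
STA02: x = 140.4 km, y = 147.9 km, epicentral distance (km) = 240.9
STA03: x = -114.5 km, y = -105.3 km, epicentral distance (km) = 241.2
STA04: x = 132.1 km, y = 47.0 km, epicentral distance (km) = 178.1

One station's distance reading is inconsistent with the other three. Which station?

Solve using three stations at a time. Using STA01, STA03, STA04 (subtract circle equations pairwise → linear system) gives (x, y) ≈ (125.3, -130.9).
Distances from that point to each station vs reported:
  STA01: calculated 244.6 vs reported 244.6 → residual 0.0 km
  STA02: calculated 279.2 vs reported 240.9 → residual 38.3 km
  STA03: calculated 241.2 vs reported 241.2 → residual 0.0 km
  STA04: calculated 178.1 vs reported 178.1 → residual 0.0 km
STA01, STA03, STA04 are mutually consistent (residuals ≈ 0); STA02 is off by 38.3 km.

STA02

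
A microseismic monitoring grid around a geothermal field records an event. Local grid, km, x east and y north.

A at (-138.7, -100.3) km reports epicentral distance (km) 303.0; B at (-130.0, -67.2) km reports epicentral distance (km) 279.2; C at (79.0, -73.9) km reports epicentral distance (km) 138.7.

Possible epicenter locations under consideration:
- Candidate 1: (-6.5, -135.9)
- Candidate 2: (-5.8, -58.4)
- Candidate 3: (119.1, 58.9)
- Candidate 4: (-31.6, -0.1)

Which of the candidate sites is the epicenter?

Candidate 3

For each candidate, compare |candidate − station| to the reported distance:
Candidate 1: residuals A 166.1, B 137.9, C 33.1 → max 166.1 km
Candidate 2: residuals A 163.7, B 154.7, C 52.5 → max 163.7 km
Candidate 3: residuals A 0.0, B 0.0, C 0.0 → max 0.0 km
Candidate 4: residuals A 156.3, B 160.1, C 5.7 → max 160.1 km
Only Candidate 3 has all residuals ≈ 0.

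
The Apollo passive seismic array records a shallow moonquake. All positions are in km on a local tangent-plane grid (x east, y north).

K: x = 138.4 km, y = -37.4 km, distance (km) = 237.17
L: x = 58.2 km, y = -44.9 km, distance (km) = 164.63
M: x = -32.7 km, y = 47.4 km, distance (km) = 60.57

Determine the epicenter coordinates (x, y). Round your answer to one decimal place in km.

-89.8 km east, 27.2 km north

Circle about each station: (x − 138.4)² + (y + 37.4)² = 237.17²; (x − 58.2)² + (y + 44.9)² = 164.63²; (x + 32.7)² + (y − 47.4)² = 60.57².
Subtracting pairs of circle equations eliminates x²+y² and gives linear equations (the radical axes):
-160.4 x − 15.0 y = 13996.50
-342.2 x + 169.6 y = 35343.61
Solving the 2×2 system: x ≈ -89.8, y ≈ 27.2 km.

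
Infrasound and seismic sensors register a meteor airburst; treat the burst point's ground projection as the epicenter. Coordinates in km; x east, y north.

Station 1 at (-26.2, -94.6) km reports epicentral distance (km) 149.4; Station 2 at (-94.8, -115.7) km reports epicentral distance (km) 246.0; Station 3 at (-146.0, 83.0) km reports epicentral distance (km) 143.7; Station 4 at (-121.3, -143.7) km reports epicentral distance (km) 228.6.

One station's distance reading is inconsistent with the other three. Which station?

Station 2

Solve using three stations at a time. Using Station 1, Station 3, Station 4 (subtract circle equations pairwise → linear system) gives (x, y) ≈ (-5.4, 53.3).
Distances from that point to each station vs reported:
  Station 1: calculated 149.4 vs reported 149.4 → residual 0.0 km
  Station 2: calculated 191.2 vs reported 246.0 → residual 54.8 km
  Station 3: calculated 143.7 vs reported 143.7 → residual 0.0 km
  Station 4: calculated 228.6 vs reported 228.6 → residual 0.0 km
Station 1, Station 3, Station 4 are mutually consistent (residuals ≈ 0); Station 2 is off by 54.8 km.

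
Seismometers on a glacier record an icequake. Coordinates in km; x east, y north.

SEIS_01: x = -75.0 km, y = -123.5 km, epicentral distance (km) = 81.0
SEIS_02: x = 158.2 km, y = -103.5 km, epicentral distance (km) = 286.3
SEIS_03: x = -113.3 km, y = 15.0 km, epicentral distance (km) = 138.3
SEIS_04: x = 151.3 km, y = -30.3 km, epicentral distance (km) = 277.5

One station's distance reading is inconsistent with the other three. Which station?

Solve using three stations at a time. Using SEIS_01, SEIS_02, SEIS_04 (subtract circle equations pairwise → linear system) gives (x, y) ≈ (-124.7, -59.4).
Distances from that point to each station vs reported:
  SEIS_01: calculated 81.2 vs reported 81.0 → residual 0.2 km
  SEIS_02: calculated 286.3 vs reported 286.3 → residual 0.0 km
  SEIS_03: calculated 75.2 vs reported 138.3 → residual 63.1 km
  SEIS_04: calculated 277.5 vs reported 277.5 → residual 0.0 km
SEIS_01, SEIS_02, SEIS_04 are mutually consistent (residuals ≈ 0); SEIS_03 is off by 63.1 km.

SEIS_03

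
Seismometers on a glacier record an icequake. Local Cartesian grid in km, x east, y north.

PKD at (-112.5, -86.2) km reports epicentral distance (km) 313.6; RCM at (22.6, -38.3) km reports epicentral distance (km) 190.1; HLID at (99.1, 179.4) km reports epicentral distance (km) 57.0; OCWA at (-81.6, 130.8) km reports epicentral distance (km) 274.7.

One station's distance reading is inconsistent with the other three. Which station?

OCWA

Solve using three stations at a time. Using PKD, RCM, HLID (subtract circle equations pairwise → linear system) gives (x, y) ≈ (118.6, 125.8).
Distances from that point to each station vs reported:
  PKD: calculated 313.6 vs reported 313.6 → residual 0.0 km
  RCM: calculated 190.1 vs reported 190.1 → residual 0.0 km
  HLID: calculated 57.0 vs reported 57.0 → residual 0.0 km
  OCWA: calculated 200.3 vs reported 274.7 → residual 74.4 km
PKD, RCM, HLID are mutually consistent (residuals ≈ 0); OCWA is off by 74.4 km.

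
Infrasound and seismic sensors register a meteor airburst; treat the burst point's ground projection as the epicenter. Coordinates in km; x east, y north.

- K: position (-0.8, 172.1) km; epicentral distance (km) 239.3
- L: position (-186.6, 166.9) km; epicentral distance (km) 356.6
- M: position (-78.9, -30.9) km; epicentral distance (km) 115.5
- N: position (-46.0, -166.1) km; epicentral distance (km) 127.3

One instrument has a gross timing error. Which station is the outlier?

L

Solve using three stations at a time. Using K, M, N (subtract circle equations pairwise → linear system) gives (x, y) ≈ (31.5, -65.0).
Distances from that point to each station vs reported:
  K: calculated 239.3 vs reported 239.3 → residual 0.0 km
  L: calculated 318.4 vs reported 356.6 → residual 38.2 km
  M: calculated 115.6 vs reported 115.5 → residual 0.1 km
  N: calculated 127.4 vs reported 127.3 → residual 0.1 km
K, M, N are mutually consistent (residuals ≈ 0); L is off by 38.2 km.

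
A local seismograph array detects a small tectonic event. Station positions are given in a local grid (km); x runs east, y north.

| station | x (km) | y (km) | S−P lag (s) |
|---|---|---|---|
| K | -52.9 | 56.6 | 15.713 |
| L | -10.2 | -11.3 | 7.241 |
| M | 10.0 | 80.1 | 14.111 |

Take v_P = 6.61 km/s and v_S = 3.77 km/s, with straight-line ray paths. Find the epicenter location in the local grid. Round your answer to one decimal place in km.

(47.5, -37.9)

Distance from S−P lag: d = Δt · v_P v_S / (v_P − v_S) = Δt · (6.61·3.77)/(6.61−3.77) ≈ 8.7745·Δt.
So d_K = 137.87, d_L = 63.54, d_M = 123.82 km.
Circle about each station: (x + 52.9)² + (y − 56.6)² = 137.87²; (x + 10.2)² + (y + 11.3)² = 63.54²; (x − 10.0)² + (y − 80.1)² = 123.82².
Subtracting the K equation from the L and M equations removes the quadratic terms:
85.4 x − 135.8 y = 9200.57
125.8 x + 47.0 y = 4190.78
Solving the 2×2 system: x ≈ 47.5, y ≈ -37.9 km.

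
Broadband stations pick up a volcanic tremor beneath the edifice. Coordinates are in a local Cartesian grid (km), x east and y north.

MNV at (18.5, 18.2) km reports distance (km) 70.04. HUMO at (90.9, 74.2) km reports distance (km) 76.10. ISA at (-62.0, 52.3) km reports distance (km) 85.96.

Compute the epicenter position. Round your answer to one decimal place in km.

16.1 km east, 88.2 km north

Circle about each station: (x − 18.5)² + (y − 18.2)² = 70.04²; (x − 90.9)² + (y − 74.2)² = 76.10²; (x + 62.0)² + (y − 52.3)² = 85.96².
Subtracting the MNV equation from the HUMO and ISA equations removes the quadratic terms:
144.8 x + 112.0 y = 12209.35
-161.0 x + 68.2 y = 3422.28
Solving the 2×2 system: x ≈ 16.1, y ≈ 88.2 km.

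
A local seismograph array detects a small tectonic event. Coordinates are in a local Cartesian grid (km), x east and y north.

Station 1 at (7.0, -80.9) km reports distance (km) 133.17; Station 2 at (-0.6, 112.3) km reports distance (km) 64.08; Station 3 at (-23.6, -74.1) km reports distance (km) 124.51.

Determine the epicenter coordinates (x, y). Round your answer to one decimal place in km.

-16.4 km east, 50.2 km north

Circle about each station: (x − 7.0)² + (y + 80.9)² = 133.17²; (x + 0.6)² + (y − 112.3)² = 64.08²; (x + 23.6)² + (y + 74.1)² = 124.51².
Subtracting pairs of circle equations eliminates x²+y² and gives linear equations (the radical axes):
-15.2 x + 386.4 y = 19645.84
-61.2 x + 13.6 y = 1685.47
Solving the 2×2 system: x ≈ -16.4, y ≈ 50.2 km.
Check against Station 1 (with the unrounded x, y): √((x − 7.0)²+(y + 80.9)²) = 133.17 ≈ 133.17 km. ✓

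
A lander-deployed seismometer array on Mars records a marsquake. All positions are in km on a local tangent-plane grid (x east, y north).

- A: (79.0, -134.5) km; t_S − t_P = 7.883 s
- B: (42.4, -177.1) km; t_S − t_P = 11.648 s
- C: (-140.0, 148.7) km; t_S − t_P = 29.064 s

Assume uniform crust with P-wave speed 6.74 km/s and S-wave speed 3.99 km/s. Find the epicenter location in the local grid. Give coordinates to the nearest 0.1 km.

Distance from S−P lag: d = Δt · v_P v_S / (v_P − v_S) = Δt · (6.74·3.99)/(6.74−3.99) ≈ 9.7791·Δt.
So d_A = 77.09, d_B = 113.91, d_C = 284.22 km.
Circle about each station: (x − 79.0)² + (y + 134.5)² = 77.09²; (x − 42.4)² + (y + 177.1)² = 113.91²; (x + 140.0)² + (y − 148.7)² = 284.22².
Subtracting the A equation from the B and C equations removes the quadratic terms:
-73.2 x − 85.2 y = 1798.30
-438.0 x + 566.4 y = -57457.70
Solving the 2×2 system: x ≈ 49.2, y ≈ -63.4 km.

49.2 km east, -63.4 km north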